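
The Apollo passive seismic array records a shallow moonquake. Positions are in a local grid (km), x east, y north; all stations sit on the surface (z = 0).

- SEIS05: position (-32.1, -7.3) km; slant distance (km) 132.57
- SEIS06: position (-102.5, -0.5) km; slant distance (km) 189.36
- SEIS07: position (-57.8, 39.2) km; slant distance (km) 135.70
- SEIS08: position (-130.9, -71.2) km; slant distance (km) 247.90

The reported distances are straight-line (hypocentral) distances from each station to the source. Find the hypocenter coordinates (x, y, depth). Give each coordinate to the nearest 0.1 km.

(69.7, 70.3, 34.5)

Each station gives a sphere (x−x_i)² + (y−y_i)² + z² = d_i² (stations at z=0).
Subtracting the SEIS05 sphere from SEIS06 and SEIS07: z² cancels, leaving linear equations in x and y:
-140.8 x + 13.6 y = -8859.60
-51.4 x + 93.0 y = 2954.09
Solving: x ≈ 69.713, y ≈ 70.294 km (keep extra digits for the depth step; rounded: 69.7, 70.3).
Then from the SEIS05 sphere: z² = 132.57² − (x + 32.1)² − (y + 7.3)² with x = 69.713, y = 70.294, so z ≈ 34.469 ≈ 34.5 km.
Check against SEIS08 (with the unrounded solution): distance 247.90 ≈ 247.90 km. ✓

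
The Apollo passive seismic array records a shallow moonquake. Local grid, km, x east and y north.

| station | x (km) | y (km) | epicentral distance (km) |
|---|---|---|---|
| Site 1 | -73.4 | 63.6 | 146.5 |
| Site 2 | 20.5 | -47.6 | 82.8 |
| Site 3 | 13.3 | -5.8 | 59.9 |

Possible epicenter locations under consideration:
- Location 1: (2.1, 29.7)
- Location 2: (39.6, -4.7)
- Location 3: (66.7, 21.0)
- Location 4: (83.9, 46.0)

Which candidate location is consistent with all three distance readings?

Location 3

For each candidate, compare |candidate − station| to the reported distance:
Location 1: residuals Site 1 63.7, Site 2 3.3, Site 3 22.7 → max 63.7 km
Location 2: residuals Site 1 14.5, Site 2 35.8, Site 3 33.6 → max 35.8 km
Location 3: residuals Site 1 0.1, Site 2 0.1, Site 3 0.2 → max 0.2 km
Location 4: residuals Site 1 11.8, Site 2 30.3, Site 3 27.7 → max 30.3 km
Only Location 3 has all residuals ≈ 0.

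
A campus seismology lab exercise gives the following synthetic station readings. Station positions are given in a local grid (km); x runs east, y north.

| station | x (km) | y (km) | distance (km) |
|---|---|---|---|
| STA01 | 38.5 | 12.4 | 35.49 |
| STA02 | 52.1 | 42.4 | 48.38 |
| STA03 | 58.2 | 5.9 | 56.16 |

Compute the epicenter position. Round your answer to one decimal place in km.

Circle about each station: (x − 38.5)² + (y − 12.4)² = 35.49²; (x − 52.1)² + (y − 42.4)² = 48.38²; (x − 58.2)² + (y − 5.9)² = 56.16².
Subtracting the STA01 equation from the STA02 and STA03 equations removes the quadratic terms:
27.2 x + 60.0 y = 1795.08
39.4 x − 13.0 y = -108.37
Solving the 2×2 system: x ≈ 6.2, y ≈ 27.1 km.

6.2 km east, 27.1 km north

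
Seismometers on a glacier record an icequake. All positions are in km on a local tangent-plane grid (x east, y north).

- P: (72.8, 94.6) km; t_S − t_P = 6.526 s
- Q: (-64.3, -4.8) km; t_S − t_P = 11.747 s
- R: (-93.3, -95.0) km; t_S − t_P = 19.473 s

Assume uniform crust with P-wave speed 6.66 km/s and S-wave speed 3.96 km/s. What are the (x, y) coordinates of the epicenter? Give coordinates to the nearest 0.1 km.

x ≈ 41.8 km, y ≈ 38.9 km

Distance from S−P lag: d = Δt · v_P v_S / (v_P − v_S) = Δt · (6.66·3.96)/(6.66−3.96) ≈ 9.7680·Δt.
So d_P = 63.75, d_Q = 114.74, d_R = 190.21 km.
Circle about each station: (x − 72.8)² + (y − 94.6)² = 63.75²; (x + 64.3)² + (y + 4.8)² = 114.74²; (x + 93.3)² + (y + 95.0)² = 190.21².
Subtracting the P equation from the Q and R equations removes the quadratic terms:
-274.2 x − 198.8 y = -19192.68
-332.2 x − 379.2 y = -28634.89
Solving the 2×2 system: x ≈ 41.8, y ≈ 38.9 km.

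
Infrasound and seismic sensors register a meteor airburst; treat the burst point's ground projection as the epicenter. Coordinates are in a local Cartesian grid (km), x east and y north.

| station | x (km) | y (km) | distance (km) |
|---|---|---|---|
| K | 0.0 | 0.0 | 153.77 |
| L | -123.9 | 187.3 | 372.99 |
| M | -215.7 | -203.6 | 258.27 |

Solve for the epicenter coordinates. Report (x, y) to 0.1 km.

36.8 km east, -149.3 km north

Circle about each station: x² + y² = 153.77²; (x + 123.9)² + (y − 187.3)² = 372.99²; (x + 215.7)² + (y + 203.6)² = 258.27².
Subtracting pairs of circle equations eliminates x²+y² and gives linear equations (the radical axes):
-247.8 x + 374.6 y = -65043.83
-431.4 x − 407.2 y = 44921.27
Solving the 2×2 system: x ≈ 36.8, y ≈ -149.3 km.
Check against K (with the unrounded x, y): √(x²+y²) = 153.76 ≈ 153.77 km. ✓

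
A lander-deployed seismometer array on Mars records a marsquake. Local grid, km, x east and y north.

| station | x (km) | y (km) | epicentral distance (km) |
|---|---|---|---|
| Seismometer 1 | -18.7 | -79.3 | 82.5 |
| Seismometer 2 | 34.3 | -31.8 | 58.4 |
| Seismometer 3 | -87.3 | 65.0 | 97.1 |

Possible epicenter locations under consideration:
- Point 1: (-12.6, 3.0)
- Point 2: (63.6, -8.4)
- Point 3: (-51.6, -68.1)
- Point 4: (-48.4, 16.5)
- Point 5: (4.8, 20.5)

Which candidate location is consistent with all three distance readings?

For each candidate, compare |candidate − station| to the reported distance:
Point 1: residuals Seismometer 1 0.0, Seismometer 2 0.0, Seismometer 3 0.0 → max 0.0 km
Point 2: residuals Seismometer 1 26.1, Seismometer 2 20.9, Seismometer 3 70.7 → max 70.7 km
Point 3: residuals Seismometer 1 47.7, Seismometer 2 34.9, Seismometer 3 40.7 → max 47.7 km
Point 4: residuals Seismometer 1 17.8, Seismometer 2 37.4, Seismometer 3 34.9 → max 37.4 km
Point 5: residuals Seismometer 1 20.0, Seismometer 2 1.6, Seismometer 3 5.2 → max 20.0 km
Only Point 1 has all residuals ≈ 0.

Point 1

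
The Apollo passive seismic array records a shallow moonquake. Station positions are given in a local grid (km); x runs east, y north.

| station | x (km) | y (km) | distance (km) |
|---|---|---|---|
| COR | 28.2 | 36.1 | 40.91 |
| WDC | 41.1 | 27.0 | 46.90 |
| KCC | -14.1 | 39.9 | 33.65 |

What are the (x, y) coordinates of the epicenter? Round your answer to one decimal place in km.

(-2.0, 8.5)

Circle about each station: (x − 28.2)² + (y − 36.1)² = 40.91²; (x − 41.1)² + (y − 27.0)² = 46.90²; (x + 14.1)² + (y − 39.9)² = 33.65².
Subtracting the COR equation from the WDC and KCC equations removes the quadratic terms:
25.8 x − 18.2 y = -206.22
-84.6 x + 7.6 y = 233.68
Solving the 2×2 system: x ≈ -2.0, y ≈ 8.5 km.
Check against COR (with the unrounded x, y): √((x − 28.2)²+(y − 36.1)²) = 40.91 ≈ 40.91 km. ✓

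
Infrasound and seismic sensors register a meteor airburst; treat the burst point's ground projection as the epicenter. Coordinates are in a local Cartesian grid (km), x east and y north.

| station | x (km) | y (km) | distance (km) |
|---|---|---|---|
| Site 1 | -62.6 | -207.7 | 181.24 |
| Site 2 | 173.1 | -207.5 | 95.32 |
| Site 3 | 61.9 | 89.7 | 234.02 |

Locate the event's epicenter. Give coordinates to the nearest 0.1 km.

Circle about each station: (x + 62.6)² + (y + 207.7)² = 181.24²; (x − 173.1)² + (y + 207.5)² = 95.32²; (x − 61.9)² + (y − 89.7)² = 234.02².
Subtracting the Site 1 equation from the Site 2 and Site 3 equations removes the quadratic terms:
471.4 x + 0.4 y = 49723.85
249.0 x + 594.8 y = -57097.77
Solving the 2×2 system: x ≈ 105.6, y ≈ -140.2 km.

x ≈ 105.6 km, y ≈ -140.2 km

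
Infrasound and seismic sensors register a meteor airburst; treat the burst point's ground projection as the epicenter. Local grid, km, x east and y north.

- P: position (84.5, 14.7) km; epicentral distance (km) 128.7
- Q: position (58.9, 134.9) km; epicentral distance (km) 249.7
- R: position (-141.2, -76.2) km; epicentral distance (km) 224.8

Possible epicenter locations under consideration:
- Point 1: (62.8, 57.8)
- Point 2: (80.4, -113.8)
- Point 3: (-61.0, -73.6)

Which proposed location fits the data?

Point 2

For each candidate, compare |candidate − station| to the reported distance:
Point 1: residuals P 80.4, Q 172.5, R 19.3 → max 172.5 km
Point 2: residuals P 0.1, Q 0.1, R 0.0 → max 0.1 km
Point 3: residuals P 41.5, Q 9.2, R 144.6 → max 144.6 km
Only Point 2 has all residuals ≈ 0.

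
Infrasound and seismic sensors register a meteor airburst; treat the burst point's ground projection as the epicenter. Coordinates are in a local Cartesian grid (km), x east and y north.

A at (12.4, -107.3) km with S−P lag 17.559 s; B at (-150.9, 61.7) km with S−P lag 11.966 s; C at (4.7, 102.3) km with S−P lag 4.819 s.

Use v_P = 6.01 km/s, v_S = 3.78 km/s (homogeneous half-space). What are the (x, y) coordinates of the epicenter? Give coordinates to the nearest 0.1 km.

Distance from S−P lag: d = Δt · v_P v_S / (v_P − v_S) = Δt · (6.01·3.78)/(6.01−3.78) ≈ 10.1874·Δt.
So d_A = 178.88, d_B = 121.90, d_C = 49.09 km.
Circle about each station: (x − 12.4)² + (y + 107.3)² = 178.88²; (x + 150.9)² + (y − 61.7)² = 121.90²; (x − 4.7)² + (y − 102.3)² = 49.09².
Subtracting pairs of circle equations eliminates x²+y² and gives linear equations (the radical axes):
-326.6 x + 338.0 y = 32049.09
-15.4 x + 419.2 y = 28408.56
Solving the 2×2 system: x ≈ -29.1, y ≈ 66.7 km.
Check against A (with the unrounded x, y): √((x − 12.4)²+(y + 107.3)²) = 178.88 ≈ 178.88 km. ✓

(-29.1, 66.7)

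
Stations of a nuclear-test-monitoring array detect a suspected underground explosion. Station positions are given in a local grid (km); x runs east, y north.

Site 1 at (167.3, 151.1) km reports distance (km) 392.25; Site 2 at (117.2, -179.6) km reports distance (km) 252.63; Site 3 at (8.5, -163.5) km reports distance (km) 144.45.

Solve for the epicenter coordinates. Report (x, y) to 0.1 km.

-125.6 km east, -109.8 km north

Circle about each station: (x − 167.3)² + (y − 151.1)² = 392.25²; (x − 117.2)² + (y + 179.6)² = 252.63²; (x − 8.5)² + (y + 163.5)² = 144.45².
Subtracting the Site 1 equation from the Site 2 and Site 3 equations removes the quadratic terms:
-100.2 x − 661.4 y = 85209.65
-317.6 x − 629.2 y = 108978.26
Solving the 2×2 system: x ≈ -125.6, y ≈ -109.8 km.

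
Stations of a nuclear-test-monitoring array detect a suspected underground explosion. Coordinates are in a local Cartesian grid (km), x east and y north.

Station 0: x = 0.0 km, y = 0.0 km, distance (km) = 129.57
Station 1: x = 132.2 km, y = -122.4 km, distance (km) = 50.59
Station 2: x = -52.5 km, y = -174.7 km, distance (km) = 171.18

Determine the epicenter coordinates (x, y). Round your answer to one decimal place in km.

(95.1, -88.0)

Circle about each station: x² + y² = 129.57²; (x − 132.2)² + (y + 122.4)² = 50.59²; (x + 52.5)² + (y + 174.7)² = 171.18².
Subtracting pairs of circle equations eliminates x²+y² and gives linear equations (the radical axes):
264.4 x − 244.8 y = 46687.64
-105.0 x − 349.4 y = 20762.13
Solving the 2×2 system: x ≈ 95.1, y ≈ -88.0 km.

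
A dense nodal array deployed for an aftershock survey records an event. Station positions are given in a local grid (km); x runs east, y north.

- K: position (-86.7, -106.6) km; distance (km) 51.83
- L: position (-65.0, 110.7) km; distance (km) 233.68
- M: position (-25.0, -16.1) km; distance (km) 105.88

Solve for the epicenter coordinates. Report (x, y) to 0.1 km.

Circle about each station: (x + 86.7)² + (y + 106.6)² = 51.83²; (x + 65.0)² + (y − 110.7)² = 233.68²; (x + 25.0)² + (y + 16.1)² = 105.88².
Subtracting pairs of circle equations eliminates x²+y² and gives linear equations (the radical axes):
43.4 x + 434.6 y = -54320.95
123.4 x + 181.0 y = -26520.47
Solving the 2×2 system: x ≈ -37.0, y ≈ -121.3 km.
Check against K (with the unrounded x, y): √((x + 86.7)²+(y + 106.6)²) = 51.83 ≈ 51.83 km. ✓

(-37.0, -121.3)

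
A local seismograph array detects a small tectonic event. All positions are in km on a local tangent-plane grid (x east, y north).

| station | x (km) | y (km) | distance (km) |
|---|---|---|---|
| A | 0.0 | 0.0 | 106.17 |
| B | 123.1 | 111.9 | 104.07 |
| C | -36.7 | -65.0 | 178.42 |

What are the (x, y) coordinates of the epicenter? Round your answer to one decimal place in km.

Circle about each station: x² + y² = 106.17²; (x − 123.1)² + (y − 111.9)² = 104.07²; (x + 36.7)² + (y + 65.0)² = 178.42².
Subtracting the A equation from the B and C equations removes the quadratic terms:
246.2 x + 223.8 y = 28116.72
-73.4 x − 130.0 y = -14989.74
Solving the 2×2 system: x ≈ 19.3, y ≈ 104.4 km.

19.3 km east, 104.4 km north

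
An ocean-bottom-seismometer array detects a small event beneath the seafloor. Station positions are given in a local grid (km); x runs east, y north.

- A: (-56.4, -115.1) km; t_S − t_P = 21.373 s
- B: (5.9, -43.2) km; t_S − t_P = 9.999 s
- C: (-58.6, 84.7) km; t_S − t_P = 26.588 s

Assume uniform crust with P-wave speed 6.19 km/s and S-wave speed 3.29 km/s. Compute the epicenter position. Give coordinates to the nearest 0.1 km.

x ≈ 76.1 km, y ≈ -44.6 km

Distance from S−P lag: d = Δt · v_P v_S / (v_P − v_S) = Δt · (6.19·3.29)/(6.19−3.29) ≈ 7.0224·Δt.
So d_A = 150.09, d_B = 70.22, d_C = 186.71 km.
Circle about each station: (x + 56.4)² + (y + 115.1)² = 150.09²; (x − 5.9)² + (y + 43.2)² = 70.22²; (x + 58.6)² + (y − 84.7)² = 186.71².
Subtracting the A equation from the B and C equations removes the quadratic terms:
124.6 x + 143.8 y = 3068.24
-4.4 x + 399.6 y = -18154.54
Solving the 2×2 system: x ≈ 76.1, y ≈ -44.6 km.
Check against A (with the unrounded x, y): √((x + 56.4)²+(y + 115.1)²) = 150.08 ≈ 150.09 km. ✓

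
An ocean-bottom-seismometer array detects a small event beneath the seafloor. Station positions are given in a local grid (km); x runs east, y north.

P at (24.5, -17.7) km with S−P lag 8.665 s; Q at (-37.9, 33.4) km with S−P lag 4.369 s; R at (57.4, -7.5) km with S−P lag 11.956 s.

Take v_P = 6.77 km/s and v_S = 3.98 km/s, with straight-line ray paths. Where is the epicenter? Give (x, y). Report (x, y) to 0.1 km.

(-58.0, -3.7)

Distance from S−P lag: d = Δt · v_P v_S / (v_P − v_S) = Δt · (6.77·3.98)/(6.77−3.98) ≈ 9.6576·Δt.
So d_P = 83.68, d_Q = 42.19, d_R = 115.47 km.
Circle about each station: (x − 24.5)² + (y + 17.7)² = 83.68²; (x + 37.9)² + (y − 33.4)² = 42.19²; (x − 57.4)² + (y + 7.5)² = 115.47².
Subtracting the P equation from the Q and R equations removes the quadratic terms:
-124.8 x + 102.2 y = 6860.78
65.8 x + 20.4 y = -3893.51
Solving the 2×2 system: x ≈ -58.0, y ≈ -3.7 km.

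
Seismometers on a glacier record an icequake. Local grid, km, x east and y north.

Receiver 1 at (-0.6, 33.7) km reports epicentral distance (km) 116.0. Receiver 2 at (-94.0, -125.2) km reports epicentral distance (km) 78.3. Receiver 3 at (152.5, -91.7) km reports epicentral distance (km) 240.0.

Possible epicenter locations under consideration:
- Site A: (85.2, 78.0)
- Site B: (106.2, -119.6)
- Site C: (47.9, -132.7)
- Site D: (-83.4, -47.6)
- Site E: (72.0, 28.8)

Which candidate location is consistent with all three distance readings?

For each candidate, compare |candidate − station| to the reported distance:
Site A: residuals Receiver 1 19.4, Receiver 2 192.6, Receiver 3 57.4 → max 192.6 km
Site B: residuals Receiver 1 70.8, Receiver 2 122.0, Receiver 3 185.9 → max 185.9 km
Site C: residuals Receiver 1 57.3, Receiver 2 63.8, Receiver 3 127.7 → max 127.7 km
Site D: residuals Receiver 1 0.0, Receiver 2 0.0, Receiver 3 0.0 → max 0.0 km
Site E: residuals Receiver 1 43.2, Receiver 2 148.1, Receiver 3 95.1 → max 148.1 km
Only Site D has all residuals ≈ 0.

Site D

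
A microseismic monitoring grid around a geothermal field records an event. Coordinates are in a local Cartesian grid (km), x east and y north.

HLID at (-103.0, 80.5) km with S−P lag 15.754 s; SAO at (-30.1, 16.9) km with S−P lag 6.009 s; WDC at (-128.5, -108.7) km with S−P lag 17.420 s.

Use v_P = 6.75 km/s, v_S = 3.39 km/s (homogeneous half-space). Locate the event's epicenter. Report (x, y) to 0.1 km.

Distance from S−P lag: d = Δt · v_P v_S / (v_P − v_S) = Δt · (6.75·3.39)/(6.75−3.39) ≈ 6.8103·Δt.
So d_HLID = 107.29, d_SAO = 40.92, d_WDC = 118.63 km.
Circle about each station: (x + 103.0)² + (y − 80.5)² = 107.29²; (x + 30.1)² + (y − 16.9)² = 40.92²; (x + 128.5)² + (y + 108.7)² = 118.63².
Subtracting the HLID equation from the SAO and WDC equations removes the quadratic terms:
145.8 x − 127.2 y = -6060.93
-51.0 x − 378.4 y = 8676.76
Solving the 2×2 system: x ≈ -55.1, y ≈ -15.5 km.

-55.1 km east, -15.5 km north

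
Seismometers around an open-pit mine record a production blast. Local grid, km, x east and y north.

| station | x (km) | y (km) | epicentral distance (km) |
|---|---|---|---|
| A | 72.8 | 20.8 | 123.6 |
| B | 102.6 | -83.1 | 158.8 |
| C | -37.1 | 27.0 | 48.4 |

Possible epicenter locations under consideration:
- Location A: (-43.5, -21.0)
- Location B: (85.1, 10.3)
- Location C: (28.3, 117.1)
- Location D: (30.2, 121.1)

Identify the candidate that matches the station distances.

For each candidate, compare |candidate − station| to the reported distance:
Location A: residuals A 0.0, B 0.0, C 0.0 → max 0.0 km
Location B: residuals A 107.4, B 63.8, C 74.9 → max 107.4 km
Location C: residuals A 17.5, B 54.7, C 62.9 → max 62.9 km
Location D: residuals A 14.6, B 57.9, C 67.3 → max 67.3 km
Only Location A has all residuals ≈ 0.

Location A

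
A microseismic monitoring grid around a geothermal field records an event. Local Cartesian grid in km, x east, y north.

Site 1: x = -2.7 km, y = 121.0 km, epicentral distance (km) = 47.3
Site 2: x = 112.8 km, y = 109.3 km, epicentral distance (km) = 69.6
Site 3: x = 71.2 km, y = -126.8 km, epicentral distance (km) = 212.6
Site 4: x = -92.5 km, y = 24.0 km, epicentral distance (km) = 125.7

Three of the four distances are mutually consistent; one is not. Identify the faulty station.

Site 2

Solve using three stations at a time. Using Site 1, Site 3, Site 4 (subtract circle equations pairwise → linear system) gives (x, y) ≈ (20.2, 79.6).
Distances from that point to each station vs reported:
  Site 1: calculated 47.3 vs reported 47.3 → residual 0.0 km
  Site 2: calculated 97.2 vs reported 69.6 → residual 27.6 km
  Site 3: calculated 212.6 vs reported 212.6 → residual 0.0 km
  Site 4: calculated 125.7 vs reported 125.7 → residual 0.0 km
Site 1, Site 3, Site 4 are mutually consistent (residuals ≈ 0); Site 2 is off by 27.6 km.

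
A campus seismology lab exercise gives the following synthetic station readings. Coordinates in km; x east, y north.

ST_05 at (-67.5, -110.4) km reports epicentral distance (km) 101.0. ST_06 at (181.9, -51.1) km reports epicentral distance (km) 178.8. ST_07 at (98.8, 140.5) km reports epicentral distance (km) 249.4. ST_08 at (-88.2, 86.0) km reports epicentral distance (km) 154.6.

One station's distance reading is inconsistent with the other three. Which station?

Solve using three stations at a time. Using ST_05, ST_06, ST_08 (subtract circle equations pairwise → linear system) gives (x, y) ≈ (3.5, -38.5).
Distances from that point to each station vs reported:
  ST_05: calculated 101.1 vs reported 101.0 → residual 0.1 km
  ST_06: calculated 178.8 vs reported 178.8 → residual 0.0 km
  ST_07: calculated 202.8 vs reported 249.4 → residual 46.6 km
  ST_08: calculated 154.6 vs reported 154.6 → residual 0.0 km
ST_05, ST_06, ST_08 are mutually consistent (residuals ≈ 0); ST_07 is off by 46.6 km.

ST_07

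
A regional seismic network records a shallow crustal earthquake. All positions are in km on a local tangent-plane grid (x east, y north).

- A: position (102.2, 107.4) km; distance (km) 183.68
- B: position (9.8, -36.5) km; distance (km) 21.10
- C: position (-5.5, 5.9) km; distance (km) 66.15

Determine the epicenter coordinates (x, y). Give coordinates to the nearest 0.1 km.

Circle about each station: (x − 102.2)² + (y − 107.4)² = 183.68²; (x − 9.8)² + (y + 36.5)² = 21.10²; (x + 5.5)² + (y − 5.9)² = 66.15².
Subtracting pairs of circle equations eliminates x²+y² and gives linear equations (the radical axes):
-184.8 x − 287.8 y = 12741.82
-215.4 x − 203.0 y = 7447.98
Solving the 2×2 system: x ≈ 18.1, y ≈ -55.9 km.
Check against A (with the unrounded x, y): √((x − 102.2)²+(y − 107.4)²) = 183.68 ≈ 183.68 km. ✓

18.1 km east, -55.9 km north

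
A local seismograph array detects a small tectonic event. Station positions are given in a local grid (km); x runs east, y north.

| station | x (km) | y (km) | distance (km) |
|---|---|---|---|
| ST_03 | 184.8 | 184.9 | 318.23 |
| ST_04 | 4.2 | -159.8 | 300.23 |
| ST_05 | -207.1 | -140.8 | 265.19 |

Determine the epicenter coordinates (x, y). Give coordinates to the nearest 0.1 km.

Circle about each station: (x − 184.8)² + (y − 184.9)² = 318.23²; (x − 4.2)² + (y + 159.8)² = 300.23²; (x + 207.1)² + (y + 140.8)² = 265.19².
Subtracting pairs of circle equations eliminates x²+y² and gives linear equations (the radical axes):
-361.2 x − 689.4 y = -31653.09
-783.8 x − 651.4 y = 25320.60
Solving the 2×2 system: x ≈ -124.8, y ≈ 111.3 km.

x ≈ -124.8 km, y ≈ 111.3 km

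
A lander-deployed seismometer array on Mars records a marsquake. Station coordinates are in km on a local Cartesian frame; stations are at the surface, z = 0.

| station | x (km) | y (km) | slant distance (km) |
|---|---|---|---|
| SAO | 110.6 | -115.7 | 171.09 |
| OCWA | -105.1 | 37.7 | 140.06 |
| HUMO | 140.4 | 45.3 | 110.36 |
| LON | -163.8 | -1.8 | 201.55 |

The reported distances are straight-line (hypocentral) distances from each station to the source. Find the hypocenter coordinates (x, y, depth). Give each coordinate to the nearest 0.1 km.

Each station gives a sphere (x−x_i)² + (y−y_i)² + z² = d_i² (stations at z=0).
Subtracting the SAO sphere from OCWA and HUMO: z² cancels, leaving linear equations in x and y:
-431.4 x + 306.8 y = -3496.57
59.6 x + 322.0 y = 13237.86
Solving: x ≈ 32.999, y ≈ 35.004 km (keep extra digits for the depth step; rounded: 33.0, 35.0).
Then from the SAO sphere: z² = 171.09² − (x − 110.6)² − (y + 115.7)² with x = 32.999, y = 35.004, so z ≈ 23.199 ≈ 23.2 km.

x ≈ 33.0 km, y ≈ 35.0 km, depth ≈ 23.2 km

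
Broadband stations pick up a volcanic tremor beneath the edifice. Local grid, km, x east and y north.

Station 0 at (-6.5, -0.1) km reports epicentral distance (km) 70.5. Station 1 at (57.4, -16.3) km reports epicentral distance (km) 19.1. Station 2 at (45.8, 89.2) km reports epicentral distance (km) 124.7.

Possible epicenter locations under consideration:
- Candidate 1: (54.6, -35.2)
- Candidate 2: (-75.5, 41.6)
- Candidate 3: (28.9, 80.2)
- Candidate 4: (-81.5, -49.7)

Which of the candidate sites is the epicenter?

Candidate 1

For each candidate, compare |candidate − station| to the reported distance:
Candidate 1: residuals Station 0 0.0, Station 1 0.0, Station 2 0.0 → max 0.0 km
Candidate 2: residuals Station 0 10.1, Station 1 125.9, Station 2 5.6 → max 125.9 km
Candidate 3: residuals Station 0 17.3, Station 1 81.5, Station 2 105.6 → max 105.6 km
Candidate 4: residuals Station 0 19.4, Station 1 123.8, Station 2 63.7 → max 123.8 km
Only Candidate 1 has all residuals ≈ 0.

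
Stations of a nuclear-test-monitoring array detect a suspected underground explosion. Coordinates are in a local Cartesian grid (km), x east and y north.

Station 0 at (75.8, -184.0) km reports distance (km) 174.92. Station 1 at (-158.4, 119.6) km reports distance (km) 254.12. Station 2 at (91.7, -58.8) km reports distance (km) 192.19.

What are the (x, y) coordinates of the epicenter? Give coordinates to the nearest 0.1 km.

-88.8 km east, -124.8 km north

Circle about each station: (x − 75.8)² + (y + 184.0)² = 174.92²; (x + 158.4)² + (y − 119.6)² = 254.12²; (x − 91.7)² + (y + 58.8)² = 192.19².
Subtracting the Station 0 equation from the Station 1 and Station 2 equations removes the quadratic terms:
-468.4 x + 607.2 y = -34186.89
31.8 x + 250.4 y = -34075.30
Solving the 2×2 system: x ≈ -88.8, y ≈ -124.8 km.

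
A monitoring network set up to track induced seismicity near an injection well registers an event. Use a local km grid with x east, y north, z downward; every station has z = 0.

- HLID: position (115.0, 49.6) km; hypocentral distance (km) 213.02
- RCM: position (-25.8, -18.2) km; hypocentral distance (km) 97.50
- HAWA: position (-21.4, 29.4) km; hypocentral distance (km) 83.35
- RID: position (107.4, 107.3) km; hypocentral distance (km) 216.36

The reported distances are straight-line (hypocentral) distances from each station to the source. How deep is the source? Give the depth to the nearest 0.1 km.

39.8 km

Each station gives a sphere (x−x_i)² + (y−y_i)² + z² = d_i² (stations at z=0).
Subtracting the HLID sphere from RCM and HAWA: z² cancels, leaving linear equations in x and y:
-281.6 x − 135.6 y = 21182.99
-272.8 x − 40.4 y = 24067.46
Solving: x ≈ -93.998, y ≈ 38.988 km (keep extra digits for the depth step; rounded: -94.0, 39.0).
Then from the HLID sphere: z² = 213.02² − (x − 115.0)² − (y − 49.6)² with x = -93.998, y = 38.988, so z ≈ 39.809 ≈ 39.8 km.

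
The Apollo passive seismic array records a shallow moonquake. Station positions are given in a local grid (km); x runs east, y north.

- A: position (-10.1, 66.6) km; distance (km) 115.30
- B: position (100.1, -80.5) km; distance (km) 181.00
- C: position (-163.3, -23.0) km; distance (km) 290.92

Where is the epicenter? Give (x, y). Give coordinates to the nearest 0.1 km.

Circle about each station: (x + 10.1)² + (y − 66.6)² = 115.30²; (x − 100.1)² + (y + 80.5)² = 181.00²; (x + 163.3)² + (y + 23.0)² = 290.92².
Subtracting pairs of circle equations eliminates x²+y² and gives linear equations (the radical axes):
220.4 x − 294.2 y = -7504.22
-306.4 x − 179.2 y = -48682.04
Solving the 2×2 system: x ≈ 100.1, y ≈ 100.5 km.

100.1 km east, 100.5 km north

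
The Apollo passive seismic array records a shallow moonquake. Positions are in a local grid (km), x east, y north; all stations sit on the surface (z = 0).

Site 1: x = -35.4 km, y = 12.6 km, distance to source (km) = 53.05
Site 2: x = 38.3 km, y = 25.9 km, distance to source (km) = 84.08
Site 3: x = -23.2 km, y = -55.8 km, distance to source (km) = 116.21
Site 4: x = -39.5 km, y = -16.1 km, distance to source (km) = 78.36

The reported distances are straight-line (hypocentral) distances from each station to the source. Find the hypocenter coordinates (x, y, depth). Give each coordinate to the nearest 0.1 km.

Each station gives a sphere (x−x_i)² + (y−y_i)² + z² = d_i² (stations at z=0).
Subtracting the Site 1 sphere from Site 2 and Site 3: z² cancels, leaving linear equations in x and y:
147.4 x + 26.6 y = -3529.36
24.4 x − 136.8 y = -8450.50
Solving: x ≈ -33.997, y ≈ 55.709 km (keep extra digits for the depth step; rounded: -34.0, 55.7).
Then from the Site 1 sphere: z² = 53.05² − (x + 35.4)² − (y − 12.6)² with x = -33.997, y = 55.709, so z ≈ 30.886 ≈ 30.9 km.
Check against Site 4 (with the unrounded solution): distance 78.36 ≈ 78.36 km. ✓

(-34.0, 55.7, 30.9)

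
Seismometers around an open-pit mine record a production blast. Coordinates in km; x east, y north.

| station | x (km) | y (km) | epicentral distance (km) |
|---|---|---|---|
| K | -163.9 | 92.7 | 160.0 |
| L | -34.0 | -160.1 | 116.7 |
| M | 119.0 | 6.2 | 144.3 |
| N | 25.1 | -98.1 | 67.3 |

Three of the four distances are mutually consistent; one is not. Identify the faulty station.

Solve using three stations at a time. Using L, M, N (subtract circle equations pairwise → linear system) gives (x, y) ≈ (-16.0, -44.8).
Distances from that point to each station vs reported:
  K: calculated 201.9 vs reported 160.0 → residual 41.9 km
  L: calculated 116.7 vs reported 116.7 → residual 0.0 km
  M: calculated 144.3 vs reported 144.3 → residual 0.0 km
  N: calculated 67.3 vs reported 67.3 → residual 0.0 km
L, M, N are mutually consistent (residuals ≈ 0); K is off by 41.9 km.

K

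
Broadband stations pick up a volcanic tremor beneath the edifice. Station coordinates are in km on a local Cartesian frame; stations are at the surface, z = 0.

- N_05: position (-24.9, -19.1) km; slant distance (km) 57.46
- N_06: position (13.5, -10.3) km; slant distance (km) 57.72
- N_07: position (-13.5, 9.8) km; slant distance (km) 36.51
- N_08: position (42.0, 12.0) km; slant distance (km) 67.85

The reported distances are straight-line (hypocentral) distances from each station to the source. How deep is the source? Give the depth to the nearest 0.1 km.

Each station gives a sphere (x−x_i)² + (y−y_i)² + z² = d_i² (stations at z=0).
Subtracting the N_05 sphere from N_06 and N_07: z² cancels, leaving linear equations in x and y:
76.8 x + 17.6 y = -726.43
22.8 x + 57.8 y = 1262.14
Solving: x ≈ -15.900, y ≈ 28.108 km (keep extra digits for the depth step; rounded: -15.9, 28.1).
Then from the N_05 sphere: z² = 57.46² − (x + 24.9)² − (y + 19.1)² with x = -15.900, y = 28.108, so z ≈ 31.497 ≈ 31.5 km.
Check against N_08 (with the unrounded solution): distance 67.85 ≈ 67.85 km. ✓

z ≈ 31.5 km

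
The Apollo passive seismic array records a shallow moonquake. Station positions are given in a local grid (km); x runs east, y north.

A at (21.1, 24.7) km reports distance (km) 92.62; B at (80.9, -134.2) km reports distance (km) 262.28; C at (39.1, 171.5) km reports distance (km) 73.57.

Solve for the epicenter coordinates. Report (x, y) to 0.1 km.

(-5.9, 113.3)

Circle about each station: (x − 21.1)² + (y − 24.7)² = 92.62²; (x − 80.9)² + (y + 134.2)² = 262.28²; (x − 39.1)² + (y − 171.5)² = 73.57².
Subtracting the A equation from the B and C equations removes the quadratic terms:
119.6 x − 317.8 y = -36713.18
36.0 x + 293.6 y = 33051.68
Solving the 2×2 system: x ≈ -5.9, y ≈ 113.3 km.
Check against A (with the unrounded x, y): √((x − 21.1)²+(y − 24.7)²) = 92.62 ≈ 92.62 km. ✓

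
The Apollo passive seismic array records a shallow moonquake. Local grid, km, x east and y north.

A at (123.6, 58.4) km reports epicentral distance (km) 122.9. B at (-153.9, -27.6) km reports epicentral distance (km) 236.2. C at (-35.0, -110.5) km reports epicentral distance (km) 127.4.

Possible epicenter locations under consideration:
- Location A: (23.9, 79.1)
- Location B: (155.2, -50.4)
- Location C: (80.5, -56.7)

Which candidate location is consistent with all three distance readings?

Location C

For each candidate, compare |candidate − station| to the reported distance:
Location A: residuals A 21.1, B 28.8, C 71.1 → max 71.1 km
Location B: residuals A 9.6, B 73.7, C 72.1 → max 73.7 km
Location C: residuals A 0.0, B 0.0, C 0.0 → max 0.0 km
Only Location C has all residuals ≈ 0.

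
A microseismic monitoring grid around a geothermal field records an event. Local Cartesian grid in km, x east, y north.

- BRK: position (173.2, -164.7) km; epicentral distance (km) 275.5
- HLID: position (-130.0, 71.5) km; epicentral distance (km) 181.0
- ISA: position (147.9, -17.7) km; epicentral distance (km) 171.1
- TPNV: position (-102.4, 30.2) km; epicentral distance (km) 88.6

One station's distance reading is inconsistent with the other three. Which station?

HLID

Solve using three stations at a time. Using BRK, ISA, TPNV (subtract circle equations pairwise → linear system) gives (x, y) ≈ (-14.1, 37.3).
Distances from that point to each station vs reported:
  BRK: calculated 275.5 vs reported 275.5 → residual 0.0 km
  HLID: calculated 120.8 vs reported 181.0 → residual 60.2 km
  ISA: calculated 171.1 vs reported 171.1 → residual 0.0 km
  TPNV: calculated 88.6 vs reported 88.6 → residual 0.0 km
BRK, ISA, TPNV are mutually consistent (residuals ≈ 0); HLID is off by 60.2 km.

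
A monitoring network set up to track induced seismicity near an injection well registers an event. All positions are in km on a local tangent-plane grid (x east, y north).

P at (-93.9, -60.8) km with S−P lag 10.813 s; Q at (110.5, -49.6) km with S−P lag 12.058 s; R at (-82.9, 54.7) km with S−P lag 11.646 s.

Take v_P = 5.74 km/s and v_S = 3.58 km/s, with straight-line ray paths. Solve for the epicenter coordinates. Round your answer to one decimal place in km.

Distance from S−P lag: d = Δt · v_P v_S / (v_P − v_S) = Δt · (5.74·3.58)/(5.74−3.58) ≈ 9.5135·Δt.
So d_P = 102.87, d_Q = 114.71, d_R = 110.79 km.
Circle about each station: (x + 93.9)² + (y + 60.8)² = 102.87²; (x − 110.5)² + (y + 49.6)² = 114.71²; (x + 82.9)² + (y − 54.7)² = 110.79².
Subtracting the P equation from the Q and R equations removes the quadratic terms:
408.8 x + 22.4 y = -419.59
22.0 x + 231.0 y = -4341.54
Solving the 2×2 system: x ≈ -0.0, y ≈ -18.8 km.

x ≈ -0.0 km, y ≈ -18.8 km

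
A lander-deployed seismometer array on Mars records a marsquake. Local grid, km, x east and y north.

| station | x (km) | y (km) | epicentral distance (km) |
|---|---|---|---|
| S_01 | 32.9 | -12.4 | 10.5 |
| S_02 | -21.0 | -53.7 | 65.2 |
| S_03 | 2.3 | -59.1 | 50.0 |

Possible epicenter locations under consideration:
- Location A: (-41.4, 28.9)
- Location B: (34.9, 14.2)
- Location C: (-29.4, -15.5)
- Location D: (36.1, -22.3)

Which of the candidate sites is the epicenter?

For each candidate, compare |candidate − station| to the reported distance:
Location A: residuals S_01 74.5, S_02 19.9, S_03 48.3 → max 74.5 km
Location B: residuals S_01 16.2, S_02 22.8, S_03 30.2 → max 30.2 km
Location C: residuals S_01 51.9, S_02 26.1, S_03 3.9 → max 51.9 km
Location D: residuals S_01 0.1, S_02 0.0, S_03 0.0 → max 0.1 km
Only Location D has all residuals ≈ 0.

Location D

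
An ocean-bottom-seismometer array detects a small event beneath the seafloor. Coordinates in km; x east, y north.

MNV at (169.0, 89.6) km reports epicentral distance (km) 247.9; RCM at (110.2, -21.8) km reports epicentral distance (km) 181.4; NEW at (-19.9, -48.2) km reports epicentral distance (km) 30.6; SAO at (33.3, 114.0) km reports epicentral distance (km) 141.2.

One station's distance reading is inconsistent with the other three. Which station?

NEW

Solve using three stations at a time. Using MNV, RCM, SAO (subtract circle equations pairwise → linear system) gives (x, y) ≈ (-67.4, 15.0).
Distances from that point to each station vs reported:
  MNV: calculated 247.9 vs reported 247.9 → residual 0.0 km
  RCM: calculated 181.4 vs reported 181.4 → residual 0.0 km
  NEW: calculated 79.1 vs reported 30.6 → residual 48.5 km
  SAO: calculated 141.2 vs reported 141.2 → residual 0.0 km
MNV, RCM, SAO are mutually consistent (residuals ≈ 0); NEW is off by 48.5 km.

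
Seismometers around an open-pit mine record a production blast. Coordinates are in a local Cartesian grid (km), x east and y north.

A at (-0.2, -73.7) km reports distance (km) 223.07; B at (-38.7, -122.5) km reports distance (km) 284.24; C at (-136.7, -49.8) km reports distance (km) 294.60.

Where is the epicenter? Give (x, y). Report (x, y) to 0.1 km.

Circle about each station: (x + 0.2)² + (y + 73.7)² = 223.07²; (x + 38.7)² + (y + 122.5)² = 284.24²; (x + 136.7)² + (y + 49.8)² = 294.60².
Subtracting the A equation from the B and C equations removes the quadratic terms:
-77.0 x − 97.6 y = -19959.94
-273.0 x + 47.8 y = -21293.74
Solving the 2×2 system: x ≈ 100.0, y ≈ 125.6 km.

100.0 km east, 125.6 km north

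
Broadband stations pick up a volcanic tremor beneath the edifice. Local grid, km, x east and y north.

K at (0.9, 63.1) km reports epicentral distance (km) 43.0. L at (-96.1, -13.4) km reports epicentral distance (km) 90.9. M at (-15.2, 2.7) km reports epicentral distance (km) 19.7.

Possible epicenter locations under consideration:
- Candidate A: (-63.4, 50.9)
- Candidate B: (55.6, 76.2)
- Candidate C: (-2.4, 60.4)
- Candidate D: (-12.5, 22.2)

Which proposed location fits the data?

For each candidate, compare |candidate − station| to the reported distance:
Candidate A: residuals K 22.4, L 18.8, M 48.5 → max 48.5 km
Candidate B: residuals K 13.2, L 85.3, M 82.4 → max 85.3 km
Candidate C: residuals K 38.7, L 28.4, M 39.4 → max 39.4 km
Candidate D: residuals K 0.0, L 0.0, M 0.0 → max 0.0 km
Only Candidate D has all residuals ≈ 0.

Candidate D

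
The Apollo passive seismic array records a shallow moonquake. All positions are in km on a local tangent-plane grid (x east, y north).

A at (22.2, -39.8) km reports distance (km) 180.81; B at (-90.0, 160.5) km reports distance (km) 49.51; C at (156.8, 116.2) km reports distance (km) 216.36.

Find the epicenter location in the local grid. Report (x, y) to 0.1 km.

-59.5 km east, 121.5 km north

Circle about each station: (x − 22.2)² + (y + 39.8)² = 180.81²; (x + 90.0)² + (y − 160.5)² = 49.51²; (x − 156.8)² + (y − 116.2)² = 216.36².
Subtracting pairs of circle equations eliminates x²+y² and gives linear equations (the radical axes):
-224.4 x + 400.6 y = 62024.39
269.2 x + 312.0 y = 21892.41
Solving the 2×2 system: x ≈ -59.5, y ≈ 121.5 km.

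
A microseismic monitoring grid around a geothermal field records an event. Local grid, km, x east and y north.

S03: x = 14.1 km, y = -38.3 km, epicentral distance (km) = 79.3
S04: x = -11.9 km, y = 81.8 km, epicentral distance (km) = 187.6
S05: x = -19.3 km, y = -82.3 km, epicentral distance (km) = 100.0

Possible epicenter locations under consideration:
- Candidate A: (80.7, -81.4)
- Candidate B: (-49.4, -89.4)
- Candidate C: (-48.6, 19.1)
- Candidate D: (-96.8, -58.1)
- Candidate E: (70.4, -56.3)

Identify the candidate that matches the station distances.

For each candidate, compare |candidate − station| to the reported distance:
Candidate A: residuals S03 0.0, S04 0.0, S05 0.0 → max 0.0 km
Candidate B: residuals S03 2.2, S04 12.3, S05 69.1 → max 69.1 km
Candidate C: residuals S03 5.7, S04 114.9, S05 5.5 → max 114.9 km
Candidate D: residuals S03 33.4, S04 24.0, S05 18.8 → max 33.4 km
Candidate E: residuals S03 20.2, S04 26.8, S05 6.6 → max 26.8 km
Only Candidate A has all residuals ≈ 0.

Candidate A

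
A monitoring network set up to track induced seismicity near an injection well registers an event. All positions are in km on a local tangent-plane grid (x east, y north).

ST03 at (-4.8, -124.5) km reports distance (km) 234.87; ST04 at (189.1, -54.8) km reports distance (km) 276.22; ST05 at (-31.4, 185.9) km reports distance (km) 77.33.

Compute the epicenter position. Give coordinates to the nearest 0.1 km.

Circle about each station: (x + 4.8)² + (y + 124.5)² = 234.87²; (x − 189.1)² + (y + 54.8)² = 276.22²; (x + 31.4)² + (y − 185.9)² = 77.33².
Subtracting the ST03 equation from the ST04 and ST05 equations removes the quadratic terms:
387.8 x + 139.4 y = 2104.99
-53.2 x + 620.8 y = 69205.47
Solving the 2×2 system: x ≈ -33.6, y ≈ 108.6 km.
Check against ST03 (with the unrounded x, y): √((x + 4.8)²+(y + 124.5)²) = 234.87 ≈ 234.87 km. ✓

-33.6 km east, 108.6 km north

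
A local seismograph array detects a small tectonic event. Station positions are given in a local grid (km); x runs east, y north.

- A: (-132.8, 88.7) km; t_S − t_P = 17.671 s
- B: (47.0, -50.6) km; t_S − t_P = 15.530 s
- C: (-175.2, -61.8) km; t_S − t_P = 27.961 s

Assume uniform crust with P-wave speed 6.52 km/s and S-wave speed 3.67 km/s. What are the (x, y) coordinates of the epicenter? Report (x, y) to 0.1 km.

Distance from S−P lag: d = Δt · v_P v_S / (v_P − v_S) = Δt · (6.52·3.67)/(6.52−3.67) ≈ 8.3959·Δt.
So d_A = 148.36, d_B = 130.39, d_C = 234.76 km.
Circle about each station: (x + 132.8)² + (y − 88.7)² = 148.36²; (x − 47.0)² + (y + 50.6)² = 130.39²; (x + 175.2)² + (y + 61.8)² = 234.76².
Subtracting the A equation from the B and C equations removes the quadratic terms:
359.6 x − 278.6 y = -15725.03
-84.8 x − 301.0 y = -24090.82
Solving the 2×2 system: x ≈ 15.0, y ≈ 75.8 km.

(15.0, 75.8)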